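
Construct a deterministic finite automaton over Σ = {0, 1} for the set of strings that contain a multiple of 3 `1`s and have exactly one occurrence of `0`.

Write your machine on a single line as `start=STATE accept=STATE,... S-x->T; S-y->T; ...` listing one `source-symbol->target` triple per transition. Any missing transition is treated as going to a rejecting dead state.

Run two small machines in parallel and take their product. The first has 3 states tracking the count of `1`s modulo 3; the second has 3 states tracking the count of `0`s, saturating at 2. A product state is a pair (one from each), accepting exactly when both do. Equivalent product states are then merged.
7 states suffice.
       0  1 
>  A   B  C 
 * B   D  E 
   C   E  F 
   D   D  D 
   E   D  G 
   F   G  A 
   G   D  B 
(> = start, * = accepting)

start=A; accept=B; A-0->B; A-1->C; B-0->D; B-1->E; C-0->E; C-1->F; D-0->D; D-1->D; E-0->D; E-1->G; F-0->G; F-1->A; G-0->D; G-1->B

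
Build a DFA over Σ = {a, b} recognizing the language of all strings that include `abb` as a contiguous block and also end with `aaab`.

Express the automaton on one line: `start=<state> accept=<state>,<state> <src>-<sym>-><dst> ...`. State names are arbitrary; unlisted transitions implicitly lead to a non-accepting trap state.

start=q0 accept=q10 q0-a->q1 q0-b->q0 q1-a->q2 q1-b->q3 q2-a->q4 q2-b->q3 q3-a->q1 q3-b->q5 q4-a->q4 q4-b->q6 q5-a->q7 q5-b->q5 q6-a->q1 q6-b->q5 q7-a->q8 q7-b->q5 q8-a->q9 q8-b->q5 q9-a->q9 q9-b->q10 q10-a->q7 q10-b->q5

Handle the two conditions separately and then intersect. One (4 states) tracks whether and how much of `abb` has been seen; the other (5 states) tracks how much of the suffix `aaab` has currently been matched. Each combined state is a pair, one component from each; accept when both components accept.
          a    b  
>  q0     q1   q0 
   q1     q2   q3 
   q2     q4   q3 
   q3     q1   q5 
   q4     q4   q6 
   q5     q7   q5 
   q6     q1   q5 
   q7     q8   q5 
   q8     q9   q5 
   q9     q9  q10 
 * q10    q7   q5 
(> = start, * = accepting)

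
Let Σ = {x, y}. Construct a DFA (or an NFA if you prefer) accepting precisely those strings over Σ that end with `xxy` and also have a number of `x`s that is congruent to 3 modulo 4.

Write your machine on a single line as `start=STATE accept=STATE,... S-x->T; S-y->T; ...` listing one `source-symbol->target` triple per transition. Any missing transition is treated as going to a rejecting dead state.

start=A; accept=I; A-x->B; A-y->A; B-x->C; B-y->D; C-x->E; C-y->F; D-x->G; D-y->D; E-x->H; E-y->I; F-x->J; F-y->K; G-x->E; G-y->K; H-x->L; H-y->M; I-x->N; I-y->O; J-x->H; J-y->O; K-x->J; K-y->K; L-x->C; L-y->P; M-x->B; M-y->A; N-x->L; N-y->A; O-x->N; O-y->O; P-x->G; P-y->D

Run two small machines in parallel and take their product. One (4 states) tracks how much of the suffix `xxy` has currently been matched; the other (4 states) tracks the count of `x`s modulo 4. Each combined state is a pair, one component from each; accept when both components accept.
With 16 states:
       x  y 
>  A   B  A 
   B   C  D 
   C   E  F 
   D   G  D 
   E   H  I 
   F   J  K 
   G   E  K 
   H   L  M 
 * I   N  O 
   J   H  O 
   K   J  K 
   L   C  P 
   M   B  A 
   N   L  A 
   O   N  O 
   P   G  D 
(> = start, * = accepting)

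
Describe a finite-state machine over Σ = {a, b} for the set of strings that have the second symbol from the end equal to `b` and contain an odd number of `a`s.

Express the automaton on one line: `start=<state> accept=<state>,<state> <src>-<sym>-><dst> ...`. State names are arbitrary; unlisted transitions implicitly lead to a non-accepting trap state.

start=q0 accept=q5,q10 q0-a->q1 q0-b->q2 q1-a->q3 q1-b->q4 q2-a->q5 q2-b->q6 q3-a->q7 q3-b->q8 q4-a->q9 q4-b->q10 q5-a->q3 q5-b->q4 q6-a->q5 q6-b->q6 q7-a->q3 q7-b->q4 q8-a->q5 q8-b->q6 q9-a->q7 q9-b->q8 q10-a->q9 q10-b->q10

Run two small machines in parallel and take their product. One (7 states) tracks the last 2 symbols read; the other (2 states) tracks the count of `a`s modulo 2. Each combined state is a pair, one component from each; accept when both components accept.
An 11-state machine:
          a    b  
>  q0     q1   q2 
   q1     q3   q4 
   q2     q5   q6 
   q3     q7   q8 
   q4     q9  q10 
 * q5     q3   q4 
   q6     q5   q6 
   q7     q3   q4 
   q8     q5   q6 
   q9     q7   q8 
 * q10    q9  q10 
(> = start, * = accepting)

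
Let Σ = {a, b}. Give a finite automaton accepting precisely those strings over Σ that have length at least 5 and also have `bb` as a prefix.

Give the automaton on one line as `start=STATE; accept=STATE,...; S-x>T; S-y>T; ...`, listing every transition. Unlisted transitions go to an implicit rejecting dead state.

Build one automaton per condition and run them in lockstep. The first has 7 states tracking the input length, saturating at 6; the second has 4 states tracking whether the input so far still matches the prefix `bb`. A product state is a pair (one from each), accepting exactly when both do.
With 13 states:
          a    b  
>  s0     s1   s2 
   s1     s3   s3 
   s2     s3   s4 
   s3     s5   s5 
   s4     s6   s6 
   s5     s7   s7 
   s6     s8   s8 
   s7     s9   s9 
   s8    s10  s10 
   s9    s11  s11 
 * s10   s12  s12 
   s11   s11  s11 
 * s12   s12  s12 
(> = start, * = accepting)

start=s0; accept=s10,s12; s0-a>s1; s0-b>s2; s1-a>s3; s1-b>s3; s2-a>s3; s2-b>s4; s3-a>s5; s3-b>s5; s4-a>s6; s4-b>s6; s5-a>s7; s5-b>s7; s6-a>s8; s6-b>s8; s7-a>s9; s7-b>s9; s8-a>s10; s8-b>s10; s9-a>s11; s9-b>s11; s10-a>s12; s10-b>s12; s11-a>s11; s11-b>s11; s12-a>s12; s12-b>s12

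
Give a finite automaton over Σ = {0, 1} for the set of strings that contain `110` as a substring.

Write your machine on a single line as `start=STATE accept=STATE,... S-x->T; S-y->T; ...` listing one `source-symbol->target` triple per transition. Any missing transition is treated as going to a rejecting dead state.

States A..C record the length of the longest prefix of `110` that matches the current input suffix. Reaching D means `110` has been seen, and we stay there forever. Accept from D.
4 states suffice.
       0  1 
>  A   A  B 
   B   A  C 
   C   D  C 
 * D   D  D 
(> = start, * = accepting)

start=A; accept=D; A-0->A; A-1->B; B-0->A; B-1->C; C-0->D; C-1->C; D-0->D; D-1->D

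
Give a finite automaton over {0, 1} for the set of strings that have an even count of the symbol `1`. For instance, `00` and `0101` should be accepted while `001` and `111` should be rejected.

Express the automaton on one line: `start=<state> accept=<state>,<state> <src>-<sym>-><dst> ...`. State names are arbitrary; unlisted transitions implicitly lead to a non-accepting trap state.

The only thing that matters is how many `1`s have appeared, reduced mod 2. Use one state per residue: q0 for 0, …, q1 for 1. Reading `1` moves to the next residue; anything else stays put. q0 is accepting.
With 2 states:
        0   1  
>* q0   q0  q1 
   q1   q1  q0 
(> = start, * = accepting)

start=q0 accept=q0 q0-0->q0 q0-1->q1 q1-0->q1 q1-1->q0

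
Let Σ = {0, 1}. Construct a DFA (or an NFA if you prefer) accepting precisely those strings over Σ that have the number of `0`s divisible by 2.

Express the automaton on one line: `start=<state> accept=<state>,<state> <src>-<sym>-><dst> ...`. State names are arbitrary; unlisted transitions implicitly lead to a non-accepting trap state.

The only thing that matters is how many `0`s have appeared, reduced mod 2. Use one state per residue: S0 for 0, …, S1 for 1. Reading `0` moves to the next residue; anything else stays put. S0 is accepting.
        0   1  
>* S0   S1  S0 
   S1   S0  S1 
(> = start, * = accepting)

start=S0 accept=S0 S0-0->S1 S0-1->S0 S1-0->S0 S1-1->S1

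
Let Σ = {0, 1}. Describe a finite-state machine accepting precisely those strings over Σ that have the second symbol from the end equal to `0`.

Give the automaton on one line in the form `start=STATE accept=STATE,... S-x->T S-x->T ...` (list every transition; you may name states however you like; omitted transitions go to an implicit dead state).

Because acceptance depends on a position counted from the end, the machine has to buffer the most recent 2 symbols. Make each state the string of the last up-to-2 symbols read; on input `x` shift the window left and append `x`. Accept when the buffered window has length 2 and begins with `0`.
7 states suffice.
        0   1  
>  q0   q1  q2 
   q1   q3  q4 
   q2   q5  q6 
 * q3   q3  q4 
 * q4   q5  q6 
   q5   q3  q4 
   q6   q5  q6 
(> = start, * = accepting)

start=q0 accept=q3,q4 q0-0->q1 q0-1->q2 q1-0->q3 q1-1->q4 q2-0->q5 q2-1->q6 q3-0->q3 q3-1->q4 q4-0->q5 q4-1->q6 q5-0->q3 q5-1->q4 q6-0->q5 q6-1->q6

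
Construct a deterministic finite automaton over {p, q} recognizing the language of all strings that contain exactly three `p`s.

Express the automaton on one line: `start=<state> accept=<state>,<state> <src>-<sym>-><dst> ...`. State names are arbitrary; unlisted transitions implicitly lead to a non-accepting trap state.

Count `p`s, saturating at 4: states A through D mean 0 through 3 `p`s seen; E means more than 3. Each `p` increments (capped at E); other symbols loop. Accept from {D}.
       p  q 
>  A   B  A 
   B   C  B 
   C   D  C 
 * D   E  D 
   E   E  E 
(> = start, * = accepting)

start=A accept=D A-p->B A-q->A B-p->C B-q->B C-p->D C-q->C D-p->E D-q->D E-p->E E-q->E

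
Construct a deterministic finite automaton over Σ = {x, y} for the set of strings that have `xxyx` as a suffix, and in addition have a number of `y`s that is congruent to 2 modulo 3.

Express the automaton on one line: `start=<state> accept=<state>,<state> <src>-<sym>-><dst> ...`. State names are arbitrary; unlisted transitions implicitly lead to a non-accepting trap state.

Handle the two conditions separately and then intersect. One (5 states) tracks how much of the suffix `xxyx` has currently been matched; the other (3 states) tracks the count of `y`s modulo 3. Each combined state is a pair, one component from each; accept when both components accept. Equivalent product states are then merged.
        x   y  
>  S0   S0  S1 
   S1   S2  S3 
   S2   S4  S3 
   S3   S3  S0 
   S4   S4  S5 
   S5   S6  S0 
 * S6   S3  S0 
(> = start, * = accepting)

start=S0 accept=S6 S0-x->S0 S0-y->S1 S1-x->S2 S1-y->S3 S2-x->S4 S2-y->S3 S3-x->S3 S3-y->S0 S4-x->S4 S4-y->S5 S5-x->S6 S5-y->S0 S6-x->S3 S6-y->S0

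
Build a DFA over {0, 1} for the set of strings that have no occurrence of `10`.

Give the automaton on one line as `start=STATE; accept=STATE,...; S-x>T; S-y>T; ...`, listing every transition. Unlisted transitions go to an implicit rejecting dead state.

Track partial matches of the forbidden pattern `10`. State S2 is a dead state reached once `10` has occurred; every other state accepts. S0 means no part of `10` is currently matched.
With 3 states:
        0   1  
>* S0   S0  S1 
 * S1   S2  S1 
   S2   S2  S2 
(> = start, * = accepting)

start=S0; accept=S0,S1; S0-0>S0; S0-1>S1; S1-0>S2; S1-1>S1; S2-0>S2; S2-1>S2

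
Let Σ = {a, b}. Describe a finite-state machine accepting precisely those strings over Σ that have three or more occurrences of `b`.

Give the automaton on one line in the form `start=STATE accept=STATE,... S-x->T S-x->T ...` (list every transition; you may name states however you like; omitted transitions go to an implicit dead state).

Count `b`s, saturating at 4: states q0 through q3 mean 0 through 3 `b`s seen; q4 means more than 3. Each `b` increments (capped at q4); other symbols loop. Accept from {q3, q4}.
With 5 states:
        a   b  
>  q0   q0  q1 
   q1   q1  q2 
   q2   q2  q3 
 * q3   q3  q4 
 * q4   q4  q4 
(> = start, * = accepting)

start=q0 accept=q3,q4 q0-a->q0 q0-b->q1 q1-a->q1 q1-b->q2 q2-a->q2 q2-b->q3 q3-a->q3 q3-b->q4 q4-a->q4 q4-b->q4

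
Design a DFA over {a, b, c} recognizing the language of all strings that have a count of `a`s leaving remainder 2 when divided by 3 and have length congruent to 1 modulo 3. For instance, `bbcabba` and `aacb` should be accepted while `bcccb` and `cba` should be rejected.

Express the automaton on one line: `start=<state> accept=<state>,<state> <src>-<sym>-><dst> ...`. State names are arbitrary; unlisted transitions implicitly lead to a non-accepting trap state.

Handle the two conditions separately and then intersect. One (3 states) tracks the count of `a`s modulo 3; the other (3 states) tracks the input length modulo 3. Each combined state is a pair, one component from each; accept when both components accept.
        a   b   c  
>  s0   s1  s2  s2 
   s1   s3  s4  s4 
   s2   s4  s5  s5 
   s3   s0  s6  s6 
   s4   s6  s7  s7 
   s5   s7  s0  s0 
   s6   s2  s8  s8 
   s7   s8  s1  s1 
 * s8   s5  s3  s3 
(> = start, * = accepting)

start=s0 accept=s8 s0-a->s1 s0-b->s2 s0-c->s2 s1-a->s3 s1-b->s4 s1-c->s4 s2-a->s4 s2-b->s5 s2-c->s5 s3-a->s0 s3-b->s6 s3-c->s6 s4-a->s6 s4-b->s7 s4-c->s7 s5-a->s7 s5-b->s0 s5-c->s0 s6-a->s2 s6-b->s8 s6-c->s8 s7-a->s8 s7-b->s1 s7-c->s1 s8-a->s5 s8-b->s3 s8-c->s3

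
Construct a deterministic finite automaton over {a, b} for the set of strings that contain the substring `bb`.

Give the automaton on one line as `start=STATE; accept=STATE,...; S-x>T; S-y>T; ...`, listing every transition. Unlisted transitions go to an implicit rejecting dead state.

States S0..S1 record the length of the longest prefix of `bb` that matches the current input suffix. Reaching S2 means `bb` has been seen, and we stay there forever. Accept from S2.
A 3-state machine:
        a   b  
>  S0   S0  S1 
   S1   S0  S2 
 * S2   S2  S2 
(> = start, * = accepting)

start=S0; accept=S2; S0-a>S0; S0-b>S1; S1-a>S0; S1-b>S2; S2-a>S2; S2-b>S2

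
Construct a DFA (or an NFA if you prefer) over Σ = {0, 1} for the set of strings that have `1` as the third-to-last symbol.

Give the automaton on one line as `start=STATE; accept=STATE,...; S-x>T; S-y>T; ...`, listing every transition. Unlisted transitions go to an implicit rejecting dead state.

A DFA must remember the last 3 symbols (since which symbol is third-to-last isn't known until the input ends). Use one state per possible window of the last ≤3 symbols; accept from those whose window starts with `1`.
With 15 states:
          0    1  
>  q0     q1   q2 
   q1     q3   q4 
   q2     q5   q6 
   q3     q7   q8 
   q4     q9  q10 
   q5    q11  q12 
   q6    q13  q14 
   q7     q7   q8 
   q8     q9  q10 
   q9    q11  q12 
   q10   q13  q14 
 * q11    q7   q8 
 * q12    q9  q10 
 * q13   q11  q12 
 * q14   q13  q14 
(> = start, * = accepting)

start=q0; accept=q11,q12,q13,q14; q0-0>q1; q0-1>q2; q1-0>q3; q1-1>q4; q2-0>q5; q2-1>q6; q3-0>q7; q3-1>q8; q4-0>q9; q4-1>q10; q5-0>q11; q5-1>q12; q6-0>q13; q6-1>q14; q7-0>q7; q7-1>q8; q8-0>q9; q8-1>q10; q9-0>q11; q9-1>q12; q10-0>q13; q10-1>q14; q11-0>q7; q11-1>q8; q12-0>q9; q12-1>q10; q13-0>q11; q13-1>q12; q14-0>q13; q14-1>q14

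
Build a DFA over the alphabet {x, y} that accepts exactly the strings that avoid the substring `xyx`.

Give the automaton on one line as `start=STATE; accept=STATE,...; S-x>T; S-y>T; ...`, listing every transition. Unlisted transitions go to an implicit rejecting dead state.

This is the complement of 'contains `xyx`'. Use the same substring-matching states — S0 through S3 holding how much of `xyx` has just been matched — but flip the accepting set: everything except the trap S3 accepts.
        x   y  
>* S0   S1  S0 
 * S1   S1  S2 
 * S2   S3  S0 
   S3   S3  S3 
(> = start, * = accepting)

start=S0; accept=S0,S1,S2; S0-x>S1; S0-y>S0; S1-x>S1; S1-y>S2; S2-x>S3; S2-y>S0; S3-x>S3; S3-y>S3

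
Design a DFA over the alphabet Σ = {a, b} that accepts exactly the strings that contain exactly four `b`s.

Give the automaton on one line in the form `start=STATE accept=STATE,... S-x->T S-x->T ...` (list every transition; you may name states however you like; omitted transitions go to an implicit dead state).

Only the number of `b`s matters, and only up to 5. Make a chain q0 → q1 → q2 → q3 → q4 → q5 advanced by each `b` (with q5 absorbing); every other symbol self-loops. The accepting set is {q4}.
A 6-state machine:
        a   b  
>  q0   q0  q1 
   q1   q1  q2 
   q2   q2  q3 
   q3   q3  q4 
 * q4   q4  q5 
   q5   q5  q5 
(> = start, * = accepting)

start=q0 accept=q4 q0-a->q0 q0-b->q1 q1-a->q1 q1-b->q2 q2-a->q2 q2-b->q3 q3-a->q3 q3-b->q4 q4-a->q4 q4-b->q5 q5-a->q5 q5-b->q5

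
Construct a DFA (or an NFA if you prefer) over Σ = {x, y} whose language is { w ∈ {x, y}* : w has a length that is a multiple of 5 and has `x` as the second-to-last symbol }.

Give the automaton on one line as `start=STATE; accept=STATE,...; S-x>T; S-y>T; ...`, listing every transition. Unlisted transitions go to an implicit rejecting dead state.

start=S0; accept=S15,S16; S0-x>S1; S0-y>S2; S1-x>S3; S1-y>S4; S2-x>S5; S2-y>S6; S3-x>S7; S3-y>S8; S4-x>S9; S4-y>S10; S5-x>S7; S5-y>S8; S6-x>S9; S6-y>S10; S7-x>S11; S7-y>S12; S8-x>S13; S8-y>S14; S9-x>S11; S9-y>S12; S10-x>S13; S10-y>S14; S11-x>S15; S11-y>S16; S12-x>S17; S12-y>S18; S13-x>S15; S13-y>S16; S14-x>S17; S14-y>S18; S15-x>S19; S15-y>S20; S16-x>S21; S16-y>S22; S17-x>S19; S17-y>S20; S18-x>S21; S18-y>S22; S19-x>S3; S19-y>S4; S20-x>S5; S20-y>S6; S21-x>S3; S21-y>S4; S22-x>S5; S22-y>S6

Handle the two conditions separately and then intersect. One (5 states) tracks the input length modulo 5; the other (7 states) tracks the last 2 symbols read. Each combined state is a pair, one component from each; accept when both components accept.
          x    y  
>  S0     S1   S2 
   S1     S3   S4 
   S2     S5   S6 
   S3     S7   S8 
   S4     S9  S10 
   S5     S7   S8 
   S6     S9  S10 
   S7    S11  S12 
   S8    S13  S14 
   S9    S11  S12 
   S10   S13  S14 
   S11   S15  S16 
   S12   S17  S18 
   S13   S15  S16 
   S14   S17  S18 
 * S15   S19  S20 
 * S16   S21  S22 
   S17   S19  S20 
   S18   S21  S22 
   S19    S3   S4 
   S20    S5   S6 
   S21    S3   S4 
   S22    S5   S6 
(> = start, * = accepting)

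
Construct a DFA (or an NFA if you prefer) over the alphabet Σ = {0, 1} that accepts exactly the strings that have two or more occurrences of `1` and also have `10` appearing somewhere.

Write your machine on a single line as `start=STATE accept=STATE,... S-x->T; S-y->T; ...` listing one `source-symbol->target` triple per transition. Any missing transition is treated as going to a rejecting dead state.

Run two small machines in parallel and take their product. The first has 4 states tracking the count of `1`s, saturating at 3; the second has 3 states tracking whether and how much of `10` has been seen. A product state is a pair (one from each), accepting exactly when both do. After merging equivalent states the machine shrinks.
With 5 states:
        0   1  
>  s0   s0  s1 
   s1   s2  s3 
   s2   s2  s4 
   s3   s4  s3 
 * s4   s4  s4 
(> = start, * = accepting)

start=s0; accept=s4; s0-0->s0; s0-1->s1; s1-0->s2; s1-1->s3; s2-0->s2; s2-1->s4; s3-0->s4; s3-1->s3; s4-0->s4; s4-1->s4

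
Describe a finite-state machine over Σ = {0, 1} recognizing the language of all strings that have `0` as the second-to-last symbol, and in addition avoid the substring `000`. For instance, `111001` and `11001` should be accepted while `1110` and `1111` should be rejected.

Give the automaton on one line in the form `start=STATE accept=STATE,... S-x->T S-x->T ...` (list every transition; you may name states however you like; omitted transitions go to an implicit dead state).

start=A accept=D,E A-0->B A-1->C B-0->D B-1->E C-0->F C-1->G D-0->H D-1->E E-0->F E-1->G F-0->D F-1->E G-0->F G-1->G H-0->H H-1->I I-0->J I-1->K J-0->H J-1->I K-0->J K-1->K

Handle the two conditions separately and then intersect. One (7 states) tracks the last 2 symbols read; the other (4 states) tracks partial matches of the forbidden pattern `000`. Each combined state is a pair, one component from each; accept when both components accept.
       0  1 
>  A   B  C 
   B   D  E 
   C   F  G 
 * D   H  E 
 * E   F  G 
   F   D  E 
   G   F  G 
   H   H  I 
   I   J  K 
   J   H  I 
   K   J  K 
(> = start, * = accepting)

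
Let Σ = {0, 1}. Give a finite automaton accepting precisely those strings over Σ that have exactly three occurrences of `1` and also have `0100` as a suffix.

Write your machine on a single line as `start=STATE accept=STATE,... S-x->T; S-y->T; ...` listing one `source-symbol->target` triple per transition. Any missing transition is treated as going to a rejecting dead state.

start=s0; accept=s7; s0-0->s0; s0-1->s1; s1-0->s1; s1-1->s2; s2-0->s3; s2-1->s4; s3-0->s3; s3-1->s5; s4-0->s4; s4-1->s4; s5-0->s6; s5-1->s4; s6-0->s7; s6-1->s4; s7-0->s4; s7-1->s4

Handle the two conditions separately and then intersect. The first has 5 states tracking the count of `1`s, saturating at 4; the second has 5 states tracking how much of the suffix `0100` has currently been matched. A product state is a pair (one from each), accepting exactly when both do. Minimizing collapses redundant product states.
An 8-state machine:
        0   1  
>  s0   s0  s1 
   s1   s1  s2 
   s2   s3  s4 
   s3   s3  s5 
   s4   s4  s4 
   s5   s6  s4 
   s6   s7  s4 
 * s7   s4  s4 
(> = start, * = accepting)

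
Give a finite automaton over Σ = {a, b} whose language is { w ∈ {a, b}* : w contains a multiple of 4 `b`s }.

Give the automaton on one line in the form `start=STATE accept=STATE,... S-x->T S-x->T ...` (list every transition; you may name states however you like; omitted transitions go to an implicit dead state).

start=q0 accept=q0 q0-a->q0 q0-b->q1 q1-a->q1 q1-b->q2 q2-a->q2 q2-b->q3 q3-a->q3 q3-b->q0

Keep the running count of `b`s modulo 4: each `b` advances along the cycle q0 → q1 → q2 → q3 → q0 while other symbols loop. Accept at q0.
With 4 states:
        a   b  
>* q0   q0  q1 
   q1   q1  q2 
   q2   q2  q3 
   q3   q3  q0 
(> = start, * = accepting)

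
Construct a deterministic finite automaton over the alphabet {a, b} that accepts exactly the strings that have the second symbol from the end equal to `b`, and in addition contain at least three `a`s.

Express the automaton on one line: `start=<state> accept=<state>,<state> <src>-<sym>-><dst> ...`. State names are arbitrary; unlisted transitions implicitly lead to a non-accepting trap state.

Run two small machines in parallel and take their product. The first has 7 states tracking the last 2 symbols read; the second has 5 states tracking the count of `a`s, saturating at 4. A product state is a pair (one from each), accepting exactly when both do.
19 states suffice.
          a    b  
>  q0     q1   q2 
   q1     q3   q4 
   q2     q5   q6 
   q3     q7   q8 
   q4     q9  q10 
   q5     q3   q4 
   q6     q5   q6 
   q7    q11  q12 
   q8    q13  q14 
   q9     q7   q8 
   q10    q9  q10 
   q11   q11  q15 
   q12   q16  q17 
 * q13   q11  q12 
   q14   q13  q14 
   q15   q16  q18 
 * q16   q11  q15 
 * q17   q16  q17 
 * q18   q16  q18 
(> = start, * = accepting)

start=q0 accept=q13,q16,q17,q18 q0-a->q1 q0-b->q2 q1-a->q3 q1-b->q4 q2-a->q5 q2-b->q6 q3-a->q7 q3-b->q8 q4-a->q9 q4-b->q10 q5-a->q3 q5-b->q4 q6-a->q5 q6-b->q6 q7-a->q11 q7-b->q12 q8-a->q13 q8-b->q14 q9-a->q7 q9-b->q8 q10-a->q9 q10-b->q10 q11-a->q11 q11-b->q15 q12-a->q16 q12-b->q17 q13-a->q11 q13-b->q12 q14-a->q13 q14-b->q14 q15-a->q16 q15-b->q18 q16-a->q11 q16-b->q15 q17-a->q16 q17-b->q17 q18-a->q16 q18-b->q18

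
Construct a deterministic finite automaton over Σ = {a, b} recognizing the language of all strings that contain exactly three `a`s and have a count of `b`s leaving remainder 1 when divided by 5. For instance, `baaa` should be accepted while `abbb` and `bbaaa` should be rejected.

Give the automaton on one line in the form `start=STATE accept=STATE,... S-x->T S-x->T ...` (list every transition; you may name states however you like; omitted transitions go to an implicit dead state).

Build one automaton per condition and run them in lockstep. The first has 5 states tracking the count of `a`s, saturating at 4; the second has 5 states tracking the count of `b`s modulo 5. A product state is a pair (one from each), accepting exactly when both do. Minimizing collapses redundant product states.
          a    b  
>  q0     q1   q2 
   q1     q3   q4 
   q2     q4   q5 
   q3     q6   q7 
   q4     q7   q8 
   q5     q8   q9 
   q6    q10  q11 
   q7    q11  q12 
   q8    q12  q13 
   q9    q13  q14 
   q10   q10  q10 
 * q11   q10  q15 
   q12   q15  q16 
   q13   q16  q17 
   q14   q17   q0 
   q15   q10  q18 
   q16   q18  q19 
   q17   q19   q1 
   q18   q10  q20 
   q19   q20   q3 
   q20   q10   q6 
(> = start, * = accepting)

start=q0 accept=q11 q0-a->q1 q0-b->q2 q1-a->q3 q1-b->q4 q2-a->q4 q2-b->q5 q3-a->q6 q3-b->q7 q4-a->q7 q4-b->q8 q5-a->q8 q5-b->q9 q6-a->q10 q6-b->q11 q7-a->q11 q7-b->q12 q8-a->q12 q8-b->q13 q9-a->q13 q9-b->q14 q10-a->q10 q10-b->q10 q11-a->q10 q11-b->q15 q12-a->q15 q12-b->q16 q13-a->q16 q13-b->q17 q14-a->q17 q14-b->q0 q15-a->q10 q15-b->q18 q16-a->q18 q16-b->q19 q17-a->q19 q17-b->q1 q18-a->q10 q18-b->q20 q19-a->q20 q19-b->q3 q20-a->q10 q20-b->q6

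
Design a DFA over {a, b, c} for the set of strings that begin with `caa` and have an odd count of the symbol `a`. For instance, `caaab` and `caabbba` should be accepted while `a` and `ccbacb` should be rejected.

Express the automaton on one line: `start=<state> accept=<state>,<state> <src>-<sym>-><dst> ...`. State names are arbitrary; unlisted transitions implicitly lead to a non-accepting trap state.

Run two small machines in parallel and take their product. The first has 5 states tracking whether the input so far still matches the prefix `caa`; the second has 2 states tracking the count of `a`s modulo 2. A product state is a pair (one from each), accepting exactly when both do.
A 7-state machine:
        a   b   c  
>  S0   S1  S2  S3 
   S1   S2  S1  S1 
   S2   S1  S2  S2 
   S3   S4  S2  S2 
   S4   S5  S1  S1 
   S5   S6  S5  S5 
 * S6   S5  S6  S6 
(> = start, * = accepting)

start=S0 accept=S6 S0-a->S1 S0-b->S2 S0-c->S3 S1-a->S2 S1-b->S1 S1-c->S1 S2-a->S1 S2-b->S2 S2-c->S2 S3-a->S4 S3-b->S2 S3-c->S2 S4-a->S5 S4-b->S1 S4-c->S1 S5-a->S6 S5-b->S5 S5-c->S5 S6-a->S5 S6-b->S6 S6-c->S6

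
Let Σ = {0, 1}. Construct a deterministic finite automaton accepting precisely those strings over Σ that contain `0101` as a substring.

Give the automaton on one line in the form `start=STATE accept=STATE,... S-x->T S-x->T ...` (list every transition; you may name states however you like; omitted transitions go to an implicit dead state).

States q0..q3 record the length of the longest prefix of `0101` that matches the current input suffix. Reaching q4 means `0101` has been seen, and we stay there forever. Accept from q4.
A 5-state machine:
        0   1  
>  q0   q1  q0 
   q1   q1  q2 
   q2   q3  q0 
   q3   q1  q4 
 * q4   q4  q4 
(> = start, * = accepting)

start=q0 accept=q4 q0-0->q1 q0-1->q0 q1-0->q1 q1-1->q2 q2-0->q3 q2-1->q0 q3-0->q1 q3-1->q4 q4-0->q4 q4-1->q4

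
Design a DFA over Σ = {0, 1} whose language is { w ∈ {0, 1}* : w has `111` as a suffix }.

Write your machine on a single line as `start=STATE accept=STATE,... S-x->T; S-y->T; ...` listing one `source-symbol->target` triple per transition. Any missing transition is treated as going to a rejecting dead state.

start=q0; accept=q3; q0-0->q0; q0-1->q1; q1-0->q0; q1-1->q2; q2-0->q0; q2-1->q3; q3-0->q0; q3-1->q3

Remember how much of `111` the current input suffix matches. State q0 means no match yet; q1 means the last symbol is `1`; q2 means the last 2 symbols are `11`; q3 means the last 3 symbols are `111`. Only q3 accepts. On a mismatch, fall back to the longest proper suffix that is still a prefix of `111`.
A 4-state machine:
        0   1  
>  q0   q0  q1 
   q1   q0  q2 
   q2   q0  q3 
 * q3   q0  q3 
(> = start, * = accepting)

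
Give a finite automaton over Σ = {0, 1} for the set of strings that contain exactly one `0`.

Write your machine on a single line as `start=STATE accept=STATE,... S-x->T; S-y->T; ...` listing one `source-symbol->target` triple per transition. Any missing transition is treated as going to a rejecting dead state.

start=A; accept=B; A-0->B; A-1->A; B-0->C; B-1->B; C-0->C; C-1->C

Only the number of `0`s matters, and only up to 2. Make a chain A → B → C advanced by each `0` (with C absorbing); every other symbol self-loops. The accepting set is {B}.
A 3-state machine:
       0  1 
>  A   B  A 
 * B   C  B 
   C   C  C 
(> = start, * = accepting)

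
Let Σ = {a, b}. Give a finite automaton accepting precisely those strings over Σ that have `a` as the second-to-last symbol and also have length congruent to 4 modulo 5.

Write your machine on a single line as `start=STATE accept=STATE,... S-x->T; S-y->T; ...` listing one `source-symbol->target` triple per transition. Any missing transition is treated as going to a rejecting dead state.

start=q0; accept=q5; q0-a->q1; q0-b->q1; q1-a->q2; q1-b->q2; q2-a->q3; q2-b->q4; q3-a->q5; q3-b->q5; q4-a->q6; q4-b->q6; q5-a->q0; q5-b->q0; q6-a->q0; q6-b->q0

Run two small machines in parallel and take their product. The first has 7 states tracking the last 2 symbols read; the second has 5 states tracking the input length modulo 5. A product state is a pair (one from each), accepting exactly when both do. Minimizing collapses redundant product states.
7 states suffice.
        a   b  
>  q0   q1  q1 
   q1   q2  q2 
   q2   q3  q4 
   q3   q5  q5 
   q4   q6  q6 
 * q5   q0  q0 
   q6   q0  q0 
(> = start, * = accepting)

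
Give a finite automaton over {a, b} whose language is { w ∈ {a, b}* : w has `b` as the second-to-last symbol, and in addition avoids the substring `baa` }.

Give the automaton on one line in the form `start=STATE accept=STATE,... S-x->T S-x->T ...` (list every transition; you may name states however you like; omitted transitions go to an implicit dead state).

start=S0 accept=S5,S6 S0-a->S1 S0-b->S2 S1-a->S3 S1-b->S4 S2-a->S5 S2-b->S6 S3-a->S3 S3-b->S4 S4-a->S5 S4-b->S6 S5-a->S7 S5-b->S4 S6-a->S5 S6-b->S6 S7-a->S7 S7-b->S8 S8-a->S9 S8-b->S10 S9-a->S7 S9-b->S8 S10-a->S9 S10-b->S10

Build one automaton per condition and run them in lockstep. One (7 states) tracks the last 2 symbols read; the other (4 states) tracks partial matches of the forbidden pattern `baa`. Each combined state is a pair, one component from each; accept when both components accept.
An 11-state machine:
          a    b  
>  S0     S1   S2 
   S1     S3   S4 
   S2     S5   S6 
   S3     S3   S4 
   S4     S5   S6 
 * S5     S7   S4 
 * S6     S5   S6 
   S7     S7   S8 
   S8     S9  S10 
   S9     S7   S8 
   S10    S9  S10 
(> = start, * = accepting)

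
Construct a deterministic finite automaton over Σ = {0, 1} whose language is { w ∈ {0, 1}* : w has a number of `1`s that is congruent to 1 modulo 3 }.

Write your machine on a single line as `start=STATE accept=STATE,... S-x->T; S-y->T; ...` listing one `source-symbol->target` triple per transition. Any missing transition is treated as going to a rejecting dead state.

Keep the running count of `1`s modulo 3: each `1` advances along the cycle q0 → q1 → q2 → q0 while other symbols loop. Accept at q1.
3 states suffice.
        0   1  
>  q0   q0  q1 
 * q1   q1  q2 
   q2   q2  q0 
(> = start, * = accepting)

start=q0; accept=q1; q0-0->q0; q0-1->q1; q1-0->q1; q1-1->q2; q2-0->q2; q2-1->q0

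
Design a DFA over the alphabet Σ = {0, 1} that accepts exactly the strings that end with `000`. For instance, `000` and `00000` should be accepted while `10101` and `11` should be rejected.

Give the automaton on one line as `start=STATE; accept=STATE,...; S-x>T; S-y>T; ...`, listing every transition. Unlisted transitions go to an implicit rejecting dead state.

Remember how much of `000` the current input suffix matches. State q0 means no match yet; q1 means the last symbol is `0`; q2 means the last 2 symbols are `00`; q3 means the last 3 symbols are `000`. Only q3 accepts. On a mismatch, fall back to the longest proper suffix that is still a prefix of `000`.
A 4-state machine:
        0   1  
>  q0   q1  q0 
   q1   q2  q0 
   q2   q3  q0 
 * q3   q3  q0 
(> = start, * = accepting)

start=q0; accept=q3; q0-0>q1; q0-1>q0; q1-0>q2; q1-1>q0; q2-0>q3; q2-1>q0; q3-0>q3; q3-1>q0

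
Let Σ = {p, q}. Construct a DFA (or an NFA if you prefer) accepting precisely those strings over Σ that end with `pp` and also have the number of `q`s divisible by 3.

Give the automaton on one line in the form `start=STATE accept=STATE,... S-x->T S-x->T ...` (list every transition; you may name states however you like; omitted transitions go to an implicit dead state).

Build one automaton per condition and run them in lockstep. The first has 3 states tracking how much of the suffix `pp` has currently been matched; the second has 3 states tracking the count of `q`s modulo 3. A product state is a pair (one from each), accepting exactly when both do. Equivalent product states are then merged.
5 states suffice.
        p   q  
>  S0   S1  S2 
   S1   S3  S2 
   S2   S2  S4 
 * S3   S3  S2 
   S4   S4  S0 
(> = start, * = accepting)

start=S0 accept=S3 S0-p->S1 S0-q->S2 S1-p->S3 S1-q->S2 S2-p->S2 S2-q->S4 S3-p->S3 S3-q->S2 S4-p->S4 S4-q->S0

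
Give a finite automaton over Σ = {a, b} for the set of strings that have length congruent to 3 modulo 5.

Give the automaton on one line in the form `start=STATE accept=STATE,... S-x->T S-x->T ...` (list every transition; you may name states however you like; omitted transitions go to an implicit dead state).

Only the length mod 5 matters, so use a 5-cycle: from any state, every input symbol moves to the next state, wrapping s4 back to s0. Mark s3 accepting.
With 5 states:
        a   b  
>  s0   s1  s1 
   s1   s2  s2 
   s2   s3  s3 
 * s3   s4  s4 
   s4   s0  s0 
(> = start, * = accepting)

start=s0 accept=s3 s0-a->s1 s0-b->s1 s1-a->s2 s1-b->s2 s2-a->s3 s2-b->s3 s3-a->s4 s3-b->s4 s4-a->s0 s4-b->s0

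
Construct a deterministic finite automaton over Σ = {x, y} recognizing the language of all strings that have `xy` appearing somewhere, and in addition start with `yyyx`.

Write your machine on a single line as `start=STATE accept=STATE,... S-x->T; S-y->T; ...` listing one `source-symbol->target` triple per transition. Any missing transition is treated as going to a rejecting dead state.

start=q0; accept=q8; q0-x->q1; q0-y->q2; q1-x->q1; q1-y->q3; q2-x->q1; q2-y->q4; q3-x->q3; q3-y->q3; q4-x->q1; q4-y->q5; q5-x->q6; q5-y->q7; q6-x->q6; q6-y->q8; q7-x->q1; q7-y->q7; q8-x->q8; q8-y->q8

Run two small machines in parallel and take their product. The first has 3 states tracking whether and how much of `xy` has been seen; the second has 6 states tracking whether the input so far still matches the prefix `yyyx`. A product state is a pair (one from each), accepting exactly when both do.
9 states suffice.
        x   y  
>  q0   q1  q2 
   q1   q1  q3 
   q2   q1  q4 
   q3   q3  q3 
   q4   q1  q5 
   q5   q6  q7 
   q6   q6  q8 
   q7   q1  q7 
 * q8   q8  q8 
(> = start, * = accepting)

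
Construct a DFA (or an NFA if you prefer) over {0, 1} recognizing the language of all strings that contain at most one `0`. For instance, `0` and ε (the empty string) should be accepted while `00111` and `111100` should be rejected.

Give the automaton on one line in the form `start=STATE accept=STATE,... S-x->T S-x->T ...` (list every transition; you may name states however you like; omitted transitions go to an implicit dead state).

Count `0`s, saturating at 2: state q0 means no `0` yet, q1 means one `0` seen, q2 means more than one. Each `0` increments (capped at q2); other symbols loop. Accept from {q0, q1}.
        0   1  
>* q0   q1  q0 
 * q1   q2  q1 
   q2   q2  q2 
(> = start, * = accepting)

start=q0 accept=q0,q1 q0-0->q1 q0-1->q0 q1-0->q2 q1-1->q1 q2-0->q2 q2-1->q2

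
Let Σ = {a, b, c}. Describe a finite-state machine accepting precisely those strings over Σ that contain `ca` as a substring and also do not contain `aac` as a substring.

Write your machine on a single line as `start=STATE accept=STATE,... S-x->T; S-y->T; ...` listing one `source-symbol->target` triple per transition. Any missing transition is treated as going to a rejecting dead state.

Handle the two conditions separately and then intersect. One (3 states) tracks whether and how much of `ca` has been seen; the other (4 states) tracks partial matches of the forbidden pattern `aac`. Each combined state is a pair, one component from each; accept when both components accept. After merging equivalent states the machine shrinks.
An 8-state machine:
        a   b   c  
>  q0   q1  q0  q2 
   q1   q3  q0  q2 
   q2   q4  q0  q2 
   q3   q3  q0  q5 
 * q4   q6  q7  q7 
   q5   q5  q5  q5 
 * q6   q6  q7  q5 
 * q7   q4  q7  q7 
(> = start, * = accepting)

start=q0; accept=q4,q6,q7; q0-a->q1; q0-b->q0; q0-c->q2; q1-a->q3; q1-b->q0; q1-c->q2; q2-a->q4; q2-b->q0; q2-c->q2; q3-a->q3; q3-b->q0; q3-c->q5; q4-a->q6; q4-b->q7; q4-c->q7; q5-a->q5; q5-b->q5; q5-c->q5; q6-a->q6; q6-b->q7; q6-c->q5; q7-a->q4; q7-b->q7; q7-c->q7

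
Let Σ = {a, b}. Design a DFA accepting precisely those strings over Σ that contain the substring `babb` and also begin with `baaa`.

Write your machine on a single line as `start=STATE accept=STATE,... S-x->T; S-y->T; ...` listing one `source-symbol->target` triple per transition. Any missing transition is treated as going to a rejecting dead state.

Run two small machines in parallel and take their product. The first has 5 states tracking whether and how much of `babb` has been seen; the second has 6 states tracking whether the input so far still matches the prefix `baaa`. A product state is a pair (one from each), accepting exactly when both do.
With 14 states:
          a    b  
>  q0     q1   q2 
   q1     q1   q3 
   q2     q4   q3 
   q3     q5   q3 
   q4     q6   q7 
   q5     q1   q7 
   q6     q8   q3 
   q7     q5   q9 
   q8     q8  q10 
   q9     q9   q9 
   q10   q11  q10 
   q11    q8  q12 
   q12   q11  q13 
 * q13   q13  q13 
(> = start, * = accepting)

start=q0; accept=q13; q0-a->q1; q0-b->q2; q1-a->q1; q1-b->q3; q2-a->q4; q2-b->q3; q3-a->q5; q3-b->q3; q4-a->q6; q4-b->q7; q5-a->q1; q5-b->q7; q6-a->q8; q6-b->q3; q7-a->q5; q7-b->q9; q8-a->q8; q8-b->q10; q9-a->q9; q9-b->q9; q10-a->q11; q10-b->q10; q11-a->q8; q11-b->q12; q12-a->q11; q12-b->q13; q13-a->q13; q13-b->q13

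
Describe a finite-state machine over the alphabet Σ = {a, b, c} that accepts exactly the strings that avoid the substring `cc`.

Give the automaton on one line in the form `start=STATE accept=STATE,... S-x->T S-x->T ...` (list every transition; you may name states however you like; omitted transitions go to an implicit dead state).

This is the complement of 'contains `cc`'. Use the same substring-matching states — s0 through s2 holding how much of `cc` has just been matched — but flip the accepting set: everything except the trap s2 accepts.
A 3-state machine:
        a   b   c  
>* s0   s0  s0  s1 
 * s1   s0  s0  s2 
   s2   s2  s2  s2 
(> = start, * = accepting)

start=s0 accept=s0,s1 s0-a->s0 s0-b->s0 s0-c->s1 s1-a->s0 s1-b->s0 s1-c->s2 s2-a->s2 s2-b->s2 s2-c->s2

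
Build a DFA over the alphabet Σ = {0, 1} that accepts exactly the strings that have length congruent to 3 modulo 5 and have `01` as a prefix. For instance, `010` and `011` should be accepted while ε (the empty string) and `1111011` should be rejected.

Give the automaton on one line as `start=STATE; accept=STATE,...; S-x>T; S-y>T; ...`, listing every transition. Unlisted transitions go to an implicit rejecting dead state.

start=S0; accept=S6; S0-0>S1; S0-1>S2; S1-0>S3; S1-1>S4; S2-0>S3; S2-1>S3; S3-0>S5; S3-1>S5; S4-0>S6; S4-1>S6; S5-0>S7; S5-1>S7; S6-0>S8; S6-1>S8; S7-0>S9; S7-1>S9; S8-0>S10; S8-1>S10; S9-0>S2; S9-1>S2; S10-0>S11; S10-1>S11; S11-0>S4; S11-1>S4

Run two small machines in parallel and take their product. One (5 states) tracks the input length modulo 5; the other (4 states) tracks whether the input so far still matches the prefix `01`. Each combined state is a pair, one component from each; accept when both components accept.
          0    1  
>  S0     S1   S2 
   S1     S3   S4 
   S2     S3   S3 
   S3     S5   S5 
   S4     S6   S6 
   S5     S7   S7 
 * S6     S8   S8 
   S7     S9   S9 
   S8    S10  S10 
   S9     S2   S2 
   S10   S11  S11 
   S11    S4   S4 
(> = start, * = accepting)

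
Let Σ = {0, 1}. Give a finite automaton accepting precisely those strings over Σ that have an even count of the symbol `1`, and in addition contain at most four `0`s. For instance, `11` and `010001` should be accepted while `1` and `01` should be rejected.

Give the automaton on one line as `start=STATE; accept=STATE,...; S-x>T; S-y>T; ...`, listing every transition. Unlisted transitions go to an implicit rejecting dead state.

start=S0; accept=S0,S1,S3,S5,S7; S0-0>S1; S0-1>S2; S1-0>S3; S1-1>S4; S2-0>S4; S2-1>S0; S3-0>S5; S3-1>S6; S4-0>S6; S4-1>S1; S5-0>S7; S5-1>S8; S6-0>S8; S6-1>S3; S7-0>S9; S7-1>S10; S8-0>S10; S8-1>S5; S9-0>S9; S9-1>S9; S10-0>S9; S10-1>S7

Build one automaton per condition and run them in lockstep. The first has 2 states tracking the count of `1`s modulo 2; the second has 6 states tracking the count of `0`s, saturating at 5. A product state is a pair (one from each), accepting exactly when both do. After merging equivalent states the machine shrinks.
An 11-state machine:
          0    1  
>* S0     S1   S2 
 * S1     S3   S4 
   S2     S4   S0 
 * S3     S5   S6 
   S4     S6   S1 
 * S5     S7   S8 
   S6     S8   S3 
 * S7     S9  S10 
   S8    S10   S5 
   S9     S9   S9 
   S10    S9   S7 
(> = start, * = accepting)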